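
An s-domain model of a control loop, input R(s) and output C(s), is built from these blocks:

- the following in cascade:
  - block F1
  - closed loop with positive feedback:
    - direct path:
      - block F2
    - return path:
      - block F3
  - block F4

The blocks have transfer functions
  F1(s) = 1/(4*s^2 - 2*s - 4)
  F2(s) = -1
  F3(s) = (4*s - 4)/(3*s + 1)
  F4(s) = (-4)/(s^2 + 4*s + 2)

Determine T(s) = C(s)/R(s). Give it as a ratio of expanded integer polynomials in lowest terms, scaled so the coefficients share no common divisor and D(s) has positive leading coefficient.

The answer is (6*s + 2)/(14*s^5 + 43*s^4 - 35*s^3 - 64*s^2 + 2*s + 12).

Reasoning:
[1] feedback reduction of F2, F3: (-3*s - 1)/(7*s - 3)
[2] reduce the series chain F1, [F2/(1-F2*F3)], F4: this yields T(s), and no further normalization is needed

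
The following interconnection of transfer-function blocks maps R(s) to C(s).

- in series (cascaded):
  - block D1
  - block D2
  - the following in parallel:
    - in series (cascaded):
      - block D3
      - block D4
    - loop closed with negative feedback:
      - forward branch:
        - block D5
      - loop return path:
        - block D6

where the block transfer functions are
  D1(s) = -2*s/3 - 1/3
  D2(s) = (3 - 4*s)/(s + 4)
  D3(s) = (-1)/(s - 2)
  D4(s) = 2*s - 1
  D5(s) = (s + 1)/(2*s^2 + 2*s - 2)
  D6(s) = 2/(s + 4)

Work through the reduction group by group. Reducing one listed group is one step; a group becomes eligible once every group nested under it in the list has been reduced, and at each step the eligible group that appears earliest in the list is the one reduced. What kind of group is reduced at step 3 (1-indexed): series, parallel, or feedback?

Reducing step by step:

Step 1. combine D3, D4 in series
Step 2. apply the feedback formula to D5, D6
Step 3. parallel reduction of (D3*D4), [D5/(1+D5*D6)]
Step 4. series reduction of D1, D2, ((D3*D4)+[D5/(1+D5*D6)])
At step 3 the group reduced is parallel.

Answer: parallel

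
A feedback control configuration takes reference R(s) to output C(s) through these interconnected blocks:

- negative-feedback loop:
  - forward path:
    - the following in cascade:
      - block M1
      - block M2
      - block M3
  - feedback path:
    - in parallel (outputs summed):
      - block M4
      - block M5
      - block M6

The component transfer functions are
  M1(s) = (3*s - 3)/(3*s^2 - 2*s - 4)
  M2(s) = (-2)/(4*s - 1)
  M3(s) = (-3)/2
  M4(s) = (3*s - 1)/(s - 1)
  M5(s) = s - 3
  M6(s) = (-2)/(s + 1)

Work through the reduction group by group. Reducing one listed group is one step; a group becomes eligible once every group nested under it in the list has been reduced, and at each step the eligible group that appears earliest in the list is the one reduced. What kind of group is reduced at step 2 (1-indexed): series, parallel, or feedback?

Step 1. series reduction of M1, M2, M3
Step 2. reduce the parallel group M4, M5, M6
Step 3. collapse the loop ((M1*M2*M3) forward, (M4+M5+M6) return)
The group at step 2 is a parallel group.

Answer: parallel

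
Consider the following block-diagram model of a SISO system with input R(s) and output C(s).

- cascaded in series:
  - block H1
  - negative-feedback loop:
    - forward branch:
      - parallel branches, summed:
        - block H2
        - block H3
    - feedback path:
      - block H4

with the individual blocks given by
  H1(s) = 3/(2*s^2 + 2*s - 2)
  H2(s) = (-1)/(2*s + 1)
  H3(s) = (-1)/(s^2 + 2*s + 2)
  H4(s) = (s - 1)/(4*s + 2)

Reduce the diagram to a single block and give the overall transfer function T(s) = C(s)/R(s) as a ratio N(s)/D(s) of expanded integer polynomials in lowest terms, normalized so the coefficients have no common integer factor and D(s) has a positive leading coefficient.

First reduce the diagram to T(s).

1. parallel reduction of H2, H3; result (-s^2 - 4*s - 3)/(2*s^3 + 5*s^2 + 6*s + 2)
2. feedback reduction of (H2+H3), H4; result (-4*s^3 - 18*s^2 - 20*s - 6)/(8*s^4 + 23*s^3 + 31*s^2 + 21*s + 7)
3. multiply H1, [(H2+H3)/(1+(H2+H3)*H4)] (series); the result is T(s) itself (integer coefficients, no common factor, positive leading denominator coefficient)

Answer: (-6*s^3 - 27*s^2 - 30*s - 9)/(8*s^6 + 31*s^5 + 46*s^4 + 29*s^3 - 3*s^2 - 14*s - 7)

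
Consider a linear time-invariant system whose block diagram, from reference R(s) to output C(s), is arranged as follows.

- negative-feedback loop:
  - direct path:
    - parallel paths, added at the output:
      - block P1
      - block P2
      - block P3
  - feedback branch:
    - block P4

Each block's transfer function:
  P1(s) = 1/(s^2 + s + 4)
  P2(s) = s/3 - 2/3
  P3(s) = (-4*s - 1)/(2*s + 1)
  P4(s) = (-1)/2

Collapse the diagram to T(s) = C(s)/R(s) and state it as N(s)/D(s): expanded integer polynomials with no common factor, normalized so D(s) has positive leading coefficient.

Step 1 - add P1, P2, P3 (parallel) -> (2*s^4 - 13*s^3 - 12*s^2 - 59*s - 17)/(6*s^3 + 9*s^2 + 27*s + 12)
Step 2 - apply the feedback formula to (P1+P2+P3), P4, which is the overall transfer function T(s) = C(s)/R(s) in lowest terms

Answer: (-4*s^4 + 26*s^3 + 24*s^2 + 118*s + 34)/(2*s^4 - 25*s^3 - 30*s^2 - 113*s - 41)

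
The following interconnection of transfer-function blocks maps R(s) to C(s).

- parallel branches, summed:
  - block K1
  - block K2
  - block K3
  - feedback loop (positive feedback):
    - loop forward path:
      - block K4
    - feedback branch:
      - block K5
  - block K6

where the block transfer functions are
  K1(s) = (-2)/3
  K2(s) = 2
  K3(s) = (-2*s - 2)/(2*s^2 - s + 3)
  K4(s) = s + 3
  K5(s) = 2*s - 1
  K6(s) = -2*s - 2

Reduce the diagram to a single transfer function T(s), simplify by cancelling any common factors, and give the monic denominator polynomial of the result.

The answer is s^4 + 2*s^3 - 7*s^2/4 + 19*s/4 - 3.

Reasoning:
Step 1: feedback reduction of K4, K5 = (-s - 3)/(2*s^2 + 5*s - 4)
Step 2: combine K1, K2, K3, [K4/(1-K4*K5)], K6 in parallel = (-24*s^5 - 56*s^4 + 8*s^3 - 157*s^2 + 28*s + 21)/(12*s^4 + 24*s^3 - 21*s^2 + 57*s - 36)
Step 2 gives the fully reduced T(s), with no common factor left to cancel. The denominator's leading coefficient is 12, so divide each of its coefficients by 12 to get the monic form.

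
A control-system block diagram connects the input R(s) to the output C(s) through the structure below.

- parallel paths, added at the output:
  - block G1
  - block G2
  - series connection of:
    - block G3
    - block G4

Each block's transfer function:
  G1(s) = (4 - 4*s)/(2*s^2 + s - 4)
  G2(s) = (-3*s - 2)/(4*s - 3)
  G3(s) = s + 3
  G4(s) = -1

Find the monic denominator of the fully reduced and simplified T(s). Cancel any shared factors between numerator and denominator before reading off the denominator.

First reduce the diagram to T(s).

1. reduce the series chain G3, G4: -s - 3
2. reduce the parallel group G1, G2, (G3*G4): (-8*s^4 - 28*s^3 + 2*s^2 + 83*s - 40)/(8*s^3 - 2*s^2 - 19*s + 12)
The result of step 2 is T(s) in lowest terms. Its denominator has leading coefficient 8; dividing the denominator through by 8 makes it monic.

Answer: s^3 - s^2/4 - 19*s/8 + 3/2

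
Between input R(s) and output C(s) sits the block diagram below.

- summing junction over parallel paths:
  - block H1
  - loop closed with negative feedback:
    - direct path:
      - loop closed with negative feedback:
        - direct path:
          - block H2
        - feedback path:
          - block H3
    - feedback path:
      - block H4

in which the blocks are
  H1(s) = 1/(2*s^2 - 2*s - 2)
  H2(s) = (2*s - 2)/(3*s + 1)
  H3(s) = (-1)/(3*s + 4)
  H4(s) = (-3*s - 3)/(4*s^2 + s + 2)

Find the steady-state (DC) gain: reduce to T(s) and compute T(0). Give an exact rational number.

Reducing step by step:

Step 1 - reduce the feedback loop with forward H2 and return H3; result (6*s^2 + 2*s - 8)/(9*s^2 + 13*s + 6)
Step 2 - apply the feedback formula to [H2/(1+H2*H3)], H4; result (24*s^4 + 14*s^3 - 18*s^2 - 4*s - 16)/(36*s^4 + 43*s^3 + 31*s^2 + 50*s + 36)
Step 3 - parallel reduction of H1, [[H2/(1+H2*H3)]/(1+[H2/(1+H2*H3)]*H4)]; result (48*s^6 - 20*s^5 - 76*s^4 + 43*s^3 + 43*s^2 + 90*s + 68)/(72*s^6 + 14*s^5 - 96*s^4 - 48*s^3 - 90*s^2 - 172*s - 72)
DC gain: substitute s = 0 into T(s) from step 3: T(0) = 68/(-72) = -17/18.

Answer: -17/18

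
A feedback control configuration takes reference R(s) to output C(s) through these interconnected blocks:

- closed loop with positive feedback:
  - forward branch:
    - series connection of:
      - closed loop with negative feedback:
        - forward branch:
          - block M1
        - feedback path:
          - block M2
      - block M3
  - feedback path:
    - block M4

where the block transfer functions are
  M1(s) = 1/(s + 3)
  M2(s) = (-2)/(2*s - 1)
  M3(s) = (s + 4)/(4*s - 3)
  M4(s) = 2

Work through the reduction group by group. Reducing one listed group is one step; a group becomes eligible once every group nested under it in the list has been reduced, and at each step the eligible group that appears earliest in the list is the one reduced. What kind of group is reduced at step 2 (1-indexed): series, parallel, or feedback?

The answer is series.

Reasoning:
Step 1. feedback reduction of M1, M2
Step 2. reduce the series chain [M1/(1+M1*M2)], M3
Step 3. close the feedback loop around ([M1/(1+M1*M2)]*M3), M4
Step 2: series.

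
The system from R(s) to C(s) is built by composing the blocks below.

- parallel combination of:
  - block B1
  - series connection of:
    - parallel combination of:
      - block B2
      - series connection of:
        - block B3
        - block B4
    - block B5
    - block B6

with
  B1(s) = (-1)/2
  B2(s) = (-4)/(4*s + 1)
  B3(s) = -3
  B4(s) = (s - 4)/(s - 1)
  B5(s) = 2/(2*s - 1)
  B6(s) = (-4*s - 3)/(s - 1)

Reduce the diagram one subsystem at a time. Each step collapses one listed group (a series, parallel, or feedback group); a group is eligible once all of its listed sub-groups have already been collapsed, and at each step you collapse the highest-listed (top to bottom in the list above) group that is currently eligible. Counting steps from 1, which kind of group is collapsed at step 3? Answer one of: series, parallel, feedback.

Step 1: series reduction of B3, B4
Step 2: sum the parallel branches B2, (B3*B4)
Step 3: cascade (B2+(B3*B4)), B5, B6
Step 4: add B1, ((B2+(B3*B4))*B5*B6) (parallel)
Step 3: series.

Therefore the answer is series.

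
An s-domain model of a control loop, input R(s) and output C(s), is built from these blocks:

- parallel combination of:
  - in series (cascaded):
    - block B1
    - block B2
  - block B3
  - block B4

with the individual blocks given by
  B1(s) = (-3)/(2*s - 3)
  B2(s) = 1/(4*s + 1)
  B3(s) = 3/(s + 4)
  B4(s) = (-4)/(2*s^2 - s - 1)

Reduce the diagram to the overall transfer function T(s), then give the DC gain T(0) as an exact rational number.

Step 1: series reduction of B1, B2 = (-3)/(8*s^2 - 10*s - 3)
Step 2: reduce the parallel group (B1*B2), B3, B4 = (48*s^4 - 122*s^3 - 121*s^2 + 226*s + 69)/(16*s^5 + 36*s^4 - 116*s^3 - 3*s^2 + 55*s + 12)
The step-2 result is T(s). Setting s = 0: T(0) = 69/12 = 23/4.

Hence the answer: 23/4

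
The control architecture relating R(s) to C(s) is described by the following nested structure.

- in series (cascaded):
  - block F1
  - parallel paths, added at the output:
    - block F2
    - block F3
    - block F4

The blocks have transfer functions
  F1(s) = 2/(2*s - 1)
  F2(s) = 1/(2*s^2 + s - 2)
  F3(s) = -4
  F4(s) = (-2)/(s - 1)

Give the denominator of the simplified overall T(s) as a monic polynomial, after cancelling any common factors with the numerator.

First reduce the diagram to T(s).

Step 1: add F2, F3, F4 (parallel) -> (-8*s^3 + 11*s - 5)/(2*s^3 - s^2 - 3*s + 2)
Step 2: combine F1, (F2+F3+F4) in series -> (-16*s^3 + 22*s - 10)/(4*s^4 - 4*s^3 - 5*s^2 + 7*s - 2)
That last expression is T(s), already simplified. Scaling its denominator by 1/4 (the reciprocal of the leading coefficient) yields the monic denominator.

Answer: s^4 - s^3 - 5*s^2/4 + 7*s/4 - 1/2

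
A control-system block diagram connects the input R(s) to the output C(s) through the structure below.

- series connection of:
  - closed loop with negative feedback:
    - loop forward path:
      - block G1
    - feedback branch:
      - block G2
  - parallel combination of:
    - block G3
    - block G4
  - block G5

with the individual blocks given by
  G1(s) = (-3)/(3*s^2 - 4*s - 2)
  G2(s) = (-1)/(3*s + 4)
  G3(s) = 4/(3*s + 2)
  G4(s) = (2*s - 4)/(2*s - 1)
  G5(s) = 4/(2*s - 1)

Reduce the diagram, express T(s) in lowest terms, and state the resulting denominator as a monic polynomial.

Step 1. reduce the feedback loop with forward G1 and return G2, giving (-9*s - 12)/(9*s^3 - 22*s - 5)
Step 2. reduce the parallel group G3, G4, giving (6*s^2 - 12)/(6*s^2 + s - 2)
Step 3. reduce the series chain [G1/(1+G1*G2)], (G3+G4), G5, giving (-216*s^3 - 288*s^2 + 432*s + 576)/(108*s^6 - 36*s^5 - 309*s^4 + 46*s^3 + 130*s^2 - 19*s - 10)
No further cancellation is possible in the step-3 result, so that is T(s). Its denominator becomes monic after dividing by the leading coefficient 108.

Final answer: s^6 - s^5/3 - 103*s^4/36 + 23*s^3/54 + 65*s^2/54 - 19*s/108 - 5/54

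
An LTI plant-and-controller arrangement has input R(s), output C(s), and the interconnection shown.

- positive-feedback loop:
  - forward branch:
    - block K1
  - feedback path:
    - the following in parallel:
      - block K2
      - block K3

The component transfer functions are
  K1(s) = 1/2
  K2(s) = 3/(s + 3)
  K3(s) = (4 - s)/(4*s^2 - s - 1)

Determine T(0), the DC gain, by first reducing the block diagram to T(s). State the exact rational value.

Step 1: sum the parallel branches K2, K3: (11*s^2 - 2*s + 9)/(4*s^3 + 11*s^2 - 4*s - 3)
Step 2: reduce the feedback loop with forward K1 and return (K2+K3): (4*s^3 + 11*s^2 - 4*s - 3)/(8*s^3 + 11*s^2 - 6*s - 15)
The step-2 result is T(s). Setting s = 0: T(0) = -3/(-15) = 1/5.

Final answer: 1/5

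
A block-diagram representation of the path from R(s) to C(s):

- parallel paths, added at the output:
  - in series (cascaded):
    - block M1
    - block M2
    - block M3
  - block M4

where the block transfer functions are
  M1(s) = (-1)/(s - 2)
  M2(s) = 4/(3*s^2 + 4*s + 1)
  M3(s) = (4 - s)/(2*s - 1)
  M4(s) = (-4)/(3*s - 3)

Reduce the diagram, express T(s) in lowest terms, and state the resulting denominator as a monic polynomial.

Step 1: multiply M1, M2, M3 (series); result (4*s - 16)/(6*s^4 - 7*s^3 - 12*s^2 + 3*s + 2)
Step 2: sum the parallel branches (M1*M2*M3), M4; result (-24*s^4 + 28*s^3 + 60*s^2 - 72*s + 40)/(18*s^5 - 39*s^4 - 15*s^3 + 45*s^2 - 3*s - 6)
No further cancellation is possible in the step-2 result, so that is T(s). Its denominator becomes monic after dividing by the leading coefficient 18.

Hence the answer: s^5 - 13*s^4/6 - 5*s^3/6 + 5*s^2/2 - s/6 - 1/3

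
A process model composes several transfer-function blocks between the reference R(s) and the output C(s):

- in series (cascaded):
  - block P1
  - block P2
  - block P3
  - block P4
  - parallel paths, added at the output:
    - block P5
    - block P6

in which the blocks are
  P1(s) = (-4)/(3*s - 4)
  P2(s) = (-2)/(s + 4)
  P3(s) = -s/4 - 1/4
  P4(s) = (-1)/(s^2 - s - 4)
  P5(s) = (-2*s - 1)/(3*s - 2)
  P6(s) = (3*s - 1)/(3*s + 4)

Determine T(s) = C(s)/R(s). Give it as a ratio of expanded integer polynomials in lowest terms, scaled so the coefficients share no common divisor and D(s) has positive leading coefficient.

The answer is (6*s^3 - 34*s^2 - 44*s - 4)/(27*s^6 + 63*s^5 - 318*s^4 - 400*s^3 + 768*s^2 + 512*s - 512).

Reasoning:
Step 1. parallel reduction of P5, P6 gives (3*s^2 - 20*s - 2)/(9*s^2 + 6*s - 8)
Step 2. cascade P1, P2, P3, P4, (P5+P6); the result is T(s) itself (integer coefficients, no common factor, positive leading denominator coefficient)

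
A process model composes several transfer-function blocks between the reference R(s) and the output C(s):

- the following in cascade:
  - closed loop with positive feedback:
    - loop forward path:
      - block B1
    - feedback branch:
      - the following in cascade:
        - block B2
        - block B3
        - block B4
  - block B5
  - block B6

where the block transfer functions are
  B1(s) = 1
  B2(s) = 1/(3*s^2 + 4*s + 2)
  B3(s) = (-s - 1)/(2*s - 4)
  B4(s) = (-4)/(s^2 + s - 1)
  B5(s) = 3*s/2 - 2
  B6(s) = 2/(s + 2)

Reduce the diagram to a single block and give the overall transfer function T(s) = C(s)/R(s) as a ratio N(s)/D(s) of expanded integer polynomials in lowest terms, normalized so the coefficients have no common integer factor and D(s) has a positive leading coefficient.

(1) combine B2, B3, B4 in series -> (2*s + 2)/(3*s^5 + s^4 - 11*s^3 - 8*s^2 + 2*s + 4)
(2) feedback reduction of B1, (B2*B3*B4) -> (3*s^5 + s^4 - 11*s^3 - 8*s^2 + 2*s + 4)/(3*s^5 + s^4 - 11*s^3 - 8*s^2 + 2)
(3) reduce the series chain [B1/(1-B1*(B2*B3*B4))], B5, B6: this yields T(s), and no further normalization is needed

Final answer: (9*s^6 - 9*s^5 - 37*s^4 + 20*s^3 + 38*s^2 + 4*s - 16)/(3*s^6 + 7*s^5 - 9*s^4 - 30*s^3 - 16*s^2 + 2*s + 4)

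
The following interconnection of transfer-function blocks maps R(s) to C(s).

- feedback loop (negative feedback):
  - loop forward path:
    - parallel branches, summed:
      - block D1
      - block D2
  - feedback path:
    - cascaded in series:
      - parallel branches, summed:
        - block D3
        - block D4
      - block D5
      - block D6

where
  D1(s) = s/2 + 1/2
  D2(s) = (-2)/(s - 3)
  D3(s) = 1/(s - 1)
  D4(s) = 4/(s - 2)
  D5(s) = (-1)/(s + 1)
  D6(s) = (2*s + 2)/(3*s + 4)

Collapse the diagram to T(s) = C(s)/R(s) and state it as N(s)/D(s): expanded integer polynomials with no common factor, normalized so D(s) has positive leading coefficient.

Step 1. combine D1, D2 in parallel: (s^2 - 2*s - 7)/(2*s - 6)
Step 2. reduce the parallel group D3, D4: (5*s - 6)/(s^2 - 3*s + 2)
Step 3. series reduction of (D3+D4), D5, D6: (12 - 10*s)/(3*s^3 - 5*s^2 - 6*s + 8)
Step 4. collapse the loop ((D1+D2) forward, ((D3+D4)*D5*D6) return): this yields T(s), and no further normalization is needed

Hence the answer: (3*s^5 - 11*s^4 - 17*s^3 + 55*s^2 + 26*s - 56)/(6*s^4 - 38*s^3 + 50*s^2 + 98*s - 132)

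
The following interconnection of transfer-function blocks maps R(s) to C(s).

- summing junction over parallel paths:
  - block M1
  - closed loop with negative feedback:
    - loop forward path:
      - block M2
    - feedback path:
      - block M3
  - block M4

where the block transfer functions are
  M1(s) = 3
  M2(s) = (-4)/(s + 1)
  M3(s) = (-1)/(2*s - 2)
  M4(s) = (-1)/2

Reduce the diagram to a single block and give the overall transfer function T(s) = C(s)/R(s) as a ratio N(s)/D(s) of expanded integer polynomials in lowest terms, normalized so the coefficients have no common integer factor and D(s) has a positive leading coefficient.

First reduce the diagram to T(s).

(1) feedback reduction of M2, M3: (4 - 4*s)/(s^2 + 1)
(2) add M1, [M2/(1+M2*M3)], M4 (parallel), which is the overall transfer function T(s) = C(s)/R(s) in lowest terms

Answer: (5*s^2 - 8*s + 13)/(2*s^2 + 2)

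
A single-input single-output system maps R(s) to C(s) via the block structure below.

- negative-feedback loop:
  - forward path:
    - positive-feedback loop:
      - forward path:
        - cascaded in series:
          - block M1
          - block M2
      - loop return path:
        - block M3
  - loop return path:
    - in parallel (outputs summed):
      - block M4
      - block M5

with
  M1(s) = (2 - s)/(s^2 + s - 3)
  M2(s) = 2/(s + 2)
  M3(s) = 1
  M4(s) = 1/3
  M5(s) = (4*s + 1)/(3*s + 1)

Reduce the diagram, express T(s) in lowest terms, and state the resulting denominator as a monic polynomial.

Step 1. reduce the series chain M1, M2 -> (4 - 2*s)/(s^3 + 3*s^2 - s - 6)
Step 2. reduce the feedback loop with forward (M1*M2) and return M3 -> (4 - 2*s)/(s^3 + 3*s^2 + s - 10)
Step 3. reduce the parallel group M4, M5 -> (15*s + 4)/(9*s + 3)
Step 4. apply the feedback formula to [(M1*M2)/(1-(M1*M2)*M3)], (M4+M5) -> (-18*s^2 + 30*s + 12)/(9*s^4 + 30*s^3 - 12*s^2 - 35*s - 14)
Step 4 gives the fully reduced T(s), with no common factor left to cancel. The denominator's leading coefficient is 9, so divide each of its coefficients by 9 to get the monic form.

Answer: s^4 + 10*s^3/3 - 4*s^2/3 - 35*s/9 - 14/9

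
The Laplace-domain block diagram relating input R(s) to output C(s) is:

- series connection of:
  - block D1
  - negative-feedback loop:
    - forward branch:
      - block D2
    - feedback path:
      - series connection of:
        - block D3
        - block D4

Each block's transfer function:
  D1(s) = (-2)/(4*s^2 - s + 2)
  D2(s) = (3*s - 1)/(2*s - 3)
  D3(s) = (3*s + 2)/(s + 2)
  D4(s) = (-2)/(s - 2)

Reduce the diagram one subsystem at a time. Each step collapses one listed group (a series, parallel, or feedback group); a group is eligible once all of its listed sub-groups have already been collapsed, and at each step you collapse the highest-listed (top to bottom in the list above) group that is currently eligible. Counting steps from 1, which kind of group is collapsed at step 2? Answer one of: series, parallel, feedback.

Answer: feedback

Working:
1. reduce the series chain D3, D4
2. reduce the feedback loop with forward D2 and return (D3*D4)
3. combine D1, [D2/(1+D2*(D3*D4))] in series
At step 2 the group reduced is feedback.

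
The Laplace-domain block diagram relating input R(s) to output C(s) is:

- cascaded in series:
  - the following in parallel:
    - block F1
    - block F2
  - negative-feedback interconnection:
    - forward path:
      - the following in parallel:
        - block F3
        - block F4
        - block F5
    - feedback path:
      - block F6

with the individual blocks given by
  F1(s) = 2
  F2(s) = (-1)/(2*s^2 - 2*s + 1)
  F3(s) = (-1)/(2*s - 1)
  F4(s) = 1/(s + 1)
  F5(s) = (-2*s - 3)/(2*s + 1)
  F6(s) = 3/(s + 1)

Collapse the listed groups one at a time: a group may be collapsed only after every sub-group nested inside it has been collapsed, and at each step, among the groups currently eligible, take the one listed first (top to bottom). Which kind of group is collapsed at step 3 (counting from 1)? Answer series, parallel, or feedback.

(1) parallel reduction of F1, F2
(2) sum the parallel branches F3, F4, F5
(3) feedback reduction of (F3+F4+F5), F6
(4) combine (F1+F2), [(F3+F4+F5)/(1+(F3+F4+F5)*F6)] in series
The group at step 3 is a feedback group.

Answer: feedback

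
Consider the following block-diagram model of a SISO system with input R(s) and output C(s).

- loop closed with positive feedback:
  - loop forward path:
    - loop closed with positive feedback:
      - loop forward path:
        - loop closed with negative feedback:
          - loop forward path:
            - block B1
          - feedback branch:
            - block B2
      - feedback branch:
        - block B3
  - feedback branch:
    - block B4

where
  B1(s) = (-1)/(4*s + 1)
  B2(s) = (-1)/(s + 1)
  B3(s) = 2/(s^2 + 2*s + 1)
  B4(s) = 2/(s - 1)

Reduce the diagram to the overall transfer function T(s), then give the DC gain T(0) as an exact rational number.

Answer: -1/2

Working:
Step 1 - collapse the loop (B1 forward, B2 return), giving (-s - 1)/(4*s^2 + 5*s + 2)
Step 2 - close the feedback loop around [B1/(1+B1*B2)], B3, giving (-s^2 - 2*s - 1)/(4*s^3 + 9*s^2 + 7*s + 4)
Step 3 - feedback reduction of [[B1/(1+B1*B2)]/(1-[B1/(1+B1*B2)]*B3)], B4, giving (-s^3 - s^2 + s + 1)/(4*s^4 + 5*s^3 + s - 2)
The step-3 result is T(s). Setting s = 0: T(0) = 1/(-2) = -1/2.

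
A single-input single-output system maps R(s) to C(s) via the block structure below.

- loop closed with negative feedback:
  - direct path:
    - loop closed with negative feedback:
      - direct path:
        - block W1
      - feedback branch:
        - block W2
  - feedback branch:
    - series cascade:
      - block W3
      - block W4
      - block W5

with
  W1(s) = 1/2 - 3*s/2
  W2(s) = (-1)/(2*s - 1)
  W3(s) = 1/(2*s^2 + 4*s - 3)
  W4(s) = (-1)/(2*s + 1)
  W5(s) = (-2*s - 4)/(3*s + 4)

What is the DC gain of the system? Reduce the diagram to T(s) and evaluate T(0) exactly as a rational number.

First reduce the diagram to T(s).

(1) feedback reduction of W1, W2 -> (-6*s^2 + 5*s - 1)/(7*s - 3)
(2) reduce the series chain W3, W4, W5 -> (2*s + 4)/(12*s^4 + 46*s^3 + 34*s^2 - 17*s - 12)
(3) collapse the loop ([W1/(1+W1*W2)] forward, (W3*W4*W5) return) -> (-72*s^6 - 216*s^5 + 14*s^4 + 226*s^3 - 47*s^2 - 43*s + 12)/(84*s^5 + 286*s^4 + 88*s^3 - 235*s^2 - 15*s + 32)
Evaluating the step-3 result (the overall T(s)) at s = 0 gives T(0) = 12/32 = 3/8.

Answer: 3/8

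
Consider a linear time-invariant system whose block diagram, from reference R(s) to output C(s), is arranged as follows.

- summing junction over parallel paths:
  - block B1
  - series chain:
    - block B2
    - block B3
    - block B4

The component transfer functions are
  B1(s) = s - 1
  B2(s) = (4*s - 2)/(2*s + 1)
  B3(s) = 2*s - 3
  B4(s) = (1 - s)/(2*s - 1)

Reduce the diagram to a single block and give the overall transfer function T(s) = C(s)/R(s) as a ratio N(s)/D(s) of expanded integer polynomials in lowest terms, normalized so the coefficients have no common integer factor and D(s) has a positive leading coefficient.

Step 1: multiply B2, B3, B4 (series) = (-4*s^2 + 10*s - 6)/(2*s + 1)
Step 2: combine B1, (B2*B3*B4) in parallel, giving the overall T(s)

Answer: (-2*s^2 + 9*s - 7)/(2*s + 1)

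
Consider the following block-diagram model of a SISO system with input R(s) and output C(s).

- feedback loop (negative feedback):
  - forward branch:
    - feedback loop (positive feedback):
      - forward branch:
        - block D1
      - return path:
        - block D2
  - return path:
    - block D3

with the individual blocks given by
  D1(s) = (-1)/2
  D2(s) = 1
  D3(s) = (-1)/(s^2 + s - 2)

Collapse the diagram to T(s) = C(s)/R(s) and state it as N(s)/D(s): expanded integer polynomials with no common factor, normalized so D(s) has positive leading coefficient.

The answer is (-s^2 - s + 2)/(3*s^2 + 3*s - 5).

Reasoning:
(1) feedback reduction of D1, D2 -> (-1)/3
(2) feedback reduction of [D1/(1-D1*D2)], D3, giving the overall T(s)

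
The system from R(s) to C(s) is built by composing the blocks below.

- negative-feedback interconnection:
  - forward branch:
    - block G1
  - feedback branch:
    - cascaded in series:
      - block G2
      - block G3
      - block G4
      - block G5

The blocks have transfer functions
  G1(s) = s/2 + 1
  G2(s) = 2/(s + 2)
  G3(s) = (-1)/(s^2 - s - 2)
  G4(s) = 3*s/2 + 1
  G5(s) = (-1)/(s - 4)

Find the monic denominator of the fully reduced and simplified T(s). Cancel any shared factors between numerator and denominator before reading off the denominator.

Step 1 - multiply G2, G3, G4, G5 (series) = (3*s + 2)/(s^4 - 3*s^3 - 8*s^2 + 12*s + 16)
Step 2 - reduce the feedback loop with forward G1 and return (G2*G3*G4*G5) = (s^4 - 3*s^3 - 8*s^2 + 12*s + 16)/(2*s^3 - 10*s^2 + 7*s + 18)
No further cancellation is possible in the step-2 result, so that is T(s). Its denominator becomes monic after dividing by the leading coefficient 2.

Therefore the answer is s^3 - 5*s^2 + 7*s/2 + 9.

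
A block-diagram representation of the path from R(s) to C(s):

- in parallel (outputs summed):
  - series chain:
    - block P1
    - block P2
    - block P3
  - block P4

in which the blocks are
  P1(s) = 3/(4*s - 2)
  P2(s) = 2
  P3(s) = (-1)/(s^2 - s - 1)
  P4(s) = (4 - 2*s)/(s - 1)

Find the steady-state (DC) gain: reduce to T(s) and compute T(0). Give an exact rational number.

The answer is -7.

Reasoning:
1. reduce the series chain P1, P2, P3 -> (-3)/(2*s^3 - 3*s^2 - s + 1)
2. add (P1*P2*P3), P4 (parallel) -> (-4*s^4 + 14*s^3 - 10*s^2 - 9*s + 7)/(2*s^4 - 5*s^3 + 2*s^2 + 2*s - 1)
That last expression is T(s); at s = 0 only the constant terms survive, so T(0) = 7/(-1) = -7.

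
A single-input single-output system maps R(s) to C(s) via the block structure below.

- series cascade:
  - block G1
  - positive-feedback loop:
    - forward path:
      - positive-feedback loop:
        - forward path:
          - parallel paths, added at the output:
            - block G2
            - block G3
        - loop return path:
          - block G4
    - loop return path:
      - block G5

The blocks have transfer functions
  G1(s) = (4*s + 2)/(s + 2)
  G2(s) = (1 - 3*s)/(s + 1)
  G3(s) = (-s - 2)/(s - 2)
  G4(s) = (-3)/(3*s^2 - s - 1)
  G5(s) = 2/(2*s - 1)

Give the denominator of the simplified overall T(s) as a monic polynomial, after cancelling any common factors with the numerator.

Step 1. sum the parallel branches G2, G3 -> (-4*s^2 + 4*s - 4)/(s^2 - s - 2)
Step 2. collapse the loop ((G2+G3) forward, G4 return) -> (-12*s^4 + 16*s^3 - 12*s^2 + 4)/(3*s^4 - 4*s^3 - 18*s^2 + 15*s - 10)
Step 3. feedback reduction of [(G2+G3)/(1-(G2+G3)*G4)], G5 -> (-24*s^5 + 44*s^4 - 40*s^3 + 12*s^2 + 8*s - 4)/(6*s^5 + 13*s^4 - 64*s^3 + 72*s^2 - 35*s + 2)
Step 4. combine G1, [[(G2+G3)/(1-(G2+G3)*G4)]/(1-[(G2+G3)/(1-(G2+G3)*G4)]*G5)] in series -> (-96*s^6 + 128*s^5 - 72*s^4 - 32*s^3 + 56*s^2 - 8)/(6*s^6 + 25*s^5 - 38*s^4 - 56*s^3 + 109*s^2 - 68*s + 4)
The result of step 4 is T(s) in lowest terms. Its denominator has leading coefficient 6; dividing the denominator through by 6 makes it monic.

Hence the answer: s^6 + 25*s^5/6 - 19*s^4/3 - 28*s^3/3 + 109*s^2/6 - 34*s/3 + 2/3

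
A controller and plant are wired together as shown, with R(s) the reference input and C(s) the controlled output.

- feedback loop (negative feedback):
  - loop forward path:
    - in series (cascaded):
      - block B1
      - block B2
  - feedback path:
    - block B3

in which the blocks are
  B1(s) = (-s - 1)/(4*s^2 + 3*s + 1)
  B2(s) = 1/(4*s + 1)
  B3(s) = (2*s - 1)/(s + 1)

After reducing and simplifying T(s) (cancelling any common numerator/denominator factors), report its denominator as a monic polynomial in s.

1. reduce the series chain B1, B2 gives (-s - 1)/(16*s^3 + 16*s^2 + 7*s + 1)
2. collapse the loop ((B1*B2) forward, B3 return) gives (-s - 1)/(16*s^3 + 16*s^2 + 5*s + 2)
T(s) is the step-2 result (common factors already cancelled). Leading coefficient of the denominator: 16. Divide through by 16 for the monic polynomial.

Final answer: s^3 + s^2 + 5*s/16 + 1/8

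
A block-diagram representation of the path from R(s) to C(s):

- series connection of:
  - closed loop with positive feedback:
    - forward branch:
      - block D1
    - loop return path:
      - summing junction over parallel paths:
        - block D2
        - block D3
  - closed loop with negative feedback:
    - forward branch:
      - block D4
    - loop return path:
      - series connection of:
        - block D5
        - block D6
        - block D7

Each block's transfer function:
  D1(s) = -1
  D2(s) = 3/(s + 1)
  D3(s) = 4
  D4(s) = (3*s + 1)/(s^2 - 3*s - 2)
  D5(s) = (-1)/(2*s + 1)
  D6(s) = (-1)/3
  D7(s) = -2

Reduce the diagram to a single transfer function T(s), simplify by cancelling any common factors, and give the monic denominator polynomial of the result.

The answer is s^4 - 9*s^3/10 - 17*s^2/2 - 128*s/15 - 32/15.

Reasoning:
1. add D2, D3 (parallel), giving (4*s + 7)/(s + 1)
2. close the feedback loop around D1, (D2+D3), giving (-s - 1)/(5*s + 8)
3. combine D5, D6, D7 in series, giving (-2)/(6*s + 3)
4. apply the feedback formula to D4, (D5*D6*D7), giving (18*s^2 + 15*s + 3)/(6*s^3 - 15*s^2 - 27*s - 8)
5. cascade [D1/(1-D1*(D2+D3))], [D4/(1+D4*(D5*D6*D7))], giving (-18*s^3 - 33*s^2 - 18*s - 3)/(30*s^4 - 27*s^3 - 255*s^2 - 256*s - 64)
Step 5 gives the fully reduced T(s), with no common factor left to cancel. The denominator's leading coefficient is 30, so divide each of its coefficients by 30 to get the monic form.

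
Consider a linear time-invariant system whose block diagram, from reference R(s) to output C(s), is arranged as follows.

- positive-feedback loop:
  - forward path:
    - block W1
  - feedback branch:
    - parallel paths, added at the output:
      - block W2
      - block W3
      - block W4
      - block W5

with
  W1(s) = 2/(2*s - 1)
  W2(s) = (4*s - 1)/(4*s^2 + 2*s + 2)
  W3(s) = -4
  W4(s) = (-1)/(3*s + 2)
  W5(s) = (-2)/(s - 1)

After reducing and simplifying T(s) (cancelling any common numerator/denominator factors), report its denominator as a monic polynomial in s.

First reduce the diagram to T(s).

Step 1 - sum the parallel branches W2, W3, W4, W5, giving (-48*s^4 - 24*s^3 - 17*s^2 - 3*s + 12)/(12*s^4 + 2*s^3 - 4*s^2 - 6*s - 4)
Step 2 - collapse the loop (W1 forward, (W2+W3+W4+W5) return), giving (12*s^4 + 2*s^3 - 4*s^2 - 6*s - 4)/(12*s^5 + 44*s^4 + 19*s^3 + 13*s^2 + 2*s - 10)
That last expression is T(s), already simplified. Scaling its denominator by 1/12 (the reciprocal of the leading coefficient) yields the monic denominator.

Answer: s^5 + 11*s^4/3 + 19*s^3/12 + 13*s^2/12 + s/6 - 5/6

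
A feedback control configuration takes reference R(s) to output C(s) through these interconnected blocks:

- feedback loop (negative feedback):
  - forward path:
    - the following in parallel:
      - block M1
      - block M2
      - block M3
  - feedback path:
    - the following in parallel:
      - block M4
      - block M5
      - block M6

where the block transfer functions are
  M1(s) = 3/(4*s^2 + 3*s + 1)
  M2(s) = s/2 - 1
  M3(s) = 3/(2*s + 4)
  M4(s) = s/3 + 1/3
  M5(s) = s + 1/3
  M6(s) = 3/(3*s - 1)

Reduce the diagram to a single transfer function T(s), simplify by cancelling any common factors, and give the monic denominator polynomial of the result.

Step 1. parallel reduction of M1, M2, M3: (4*s^4 + 3*s^3 - 3*s^2 + 3*s + 11)/(8*s^3 + 22*s^2 + 14*s + 4)
Step 2. reduce the parallel group M4, M5, M6: (12*s^2 + 2*s + 7)/(9*s - 3)
Step 3. reduce the feedback loop with forward (M1+M2+M3) and return (M4+M5+M6): (36*s^5 + 15*s^4 - 36*s^3 + 36*s^2 + 90*s - 33)/(48*s^6 + 44*s^5 + 70*s^4 + 225*s^3 + 177*s^2 + 37*s + 65)
T(s) is the step-3 result (common factors already cancelled). Leading coefficient of the denominator: 48. Divide through by 48 for the monic polynomial.

Therefore the answer is s^6 + 11*s^5/12 + 35*s^4/24 + 75*s^3/16 + 59*s^2/16 + 37*s/48 + 65/48.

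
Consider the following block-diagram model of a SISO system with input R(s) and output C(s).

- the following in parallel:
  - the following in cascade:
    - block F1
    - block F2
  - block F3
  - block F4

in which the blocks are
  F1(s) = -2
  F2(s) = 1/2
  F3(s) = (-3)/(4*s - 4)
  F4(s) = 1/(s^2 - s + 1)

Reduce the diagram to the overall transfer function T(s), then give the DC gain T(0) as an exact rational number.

First reduce the diagram to T(s).

Step 1. series reduction of F1, F2 gives -1
Step 2. reduce the parallel group (F1*F2), F3, F4 gives (-4*s^3 + 5*s^2 - s - 3)/(4*s^3 - 8*s^2 + 8*s - 4)
That last expression is T(s); at s = 0 only the constant terms survive, so T(0) = -3/(-4) = 3/4.

Answer: 3/4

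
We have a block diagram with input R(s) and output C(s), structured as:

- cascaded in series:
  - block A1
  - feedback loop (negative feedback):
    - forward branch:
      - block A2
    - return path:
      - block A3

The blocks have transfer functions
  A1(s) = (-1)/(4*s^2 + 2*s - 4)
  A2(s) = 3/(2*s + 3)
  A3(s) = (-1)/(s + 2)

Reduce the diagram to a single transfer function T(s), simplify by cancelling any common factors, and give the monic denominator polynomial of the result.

First reduce the diagram to T(s).

1. feedback reduction of A2, A3; result (3*s + 6)/(2*s^2 + 7*s + 3)
2. combine A1, [A2/(1+A2*A3)] in series; result (-3*s - 6)/(8*s^4 + 32*s^3 + 18*s^2 - 22*s - 12)
That last expression is T(s), already simplified. Scaling its denominator by 1/8 (the reciprocal of the leading coefficient) yields the monic denominator.

Answer: s^4 + 4*s^3 + 9*s^2/4 - 11*s/4 - 3/2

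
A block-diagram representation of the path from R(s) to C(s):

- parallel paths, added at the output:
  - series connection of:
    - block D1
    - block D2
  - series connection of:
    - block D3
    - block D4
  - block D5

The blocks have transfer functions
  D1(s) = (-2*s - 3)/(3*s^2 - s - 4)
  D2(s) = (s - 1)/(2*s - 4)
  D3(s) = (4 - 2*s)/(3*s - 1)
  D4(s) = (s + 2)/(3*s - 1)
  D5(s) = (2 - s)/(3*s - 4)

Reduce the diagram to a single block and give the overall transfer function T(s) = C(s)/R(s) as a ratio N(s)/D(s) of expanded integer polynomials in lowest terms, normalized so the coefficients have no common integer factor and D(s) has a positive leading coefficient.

[1] series reduction of D1, D2 gives (-2*s^2 - s + 3)/(6*s^3 - 14*s^2 - 4*s + 16)
[2] multiply D3, D4 (series) gives (8 - 2*s^2)/(9*s^2 - 6*s + 1)
[3] add (D1*D2), (D3*D4), D5 (parallel), giving the overall T(s)

Final answer: (-30*s^5 + 76*s^4 + 21*s^3 - 179*s^2 - 3*s + 123)/(54*s^5 - 162*s^4 + 54*s^3 + 154*s^2 - 100*s + 16)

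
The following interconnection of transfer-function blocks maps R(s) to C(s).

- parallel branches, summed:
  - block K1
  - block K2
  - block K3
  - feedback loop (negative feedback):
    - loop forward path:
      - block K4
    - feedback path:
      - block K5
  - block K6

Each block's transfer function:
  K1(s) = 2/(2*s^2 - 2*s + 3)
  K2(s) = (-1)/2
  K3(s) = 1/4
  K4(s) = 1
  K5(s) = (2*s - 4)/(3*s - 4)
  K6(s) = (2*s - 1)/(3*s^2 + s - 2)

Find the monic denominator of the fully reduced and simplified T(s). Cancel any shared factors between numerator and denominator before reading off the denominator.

Step 1 - reduce the feedback loop with forward K4 and return K5; result (3*s - 4)/(5*s - 8)
Step 2 - sum the parallel branches K1, K2, K3, [K4/(1+K4*K5)], K6; result (42*s^5 + 4*s^4 - 75*s^3 + 225*s^2 - 558*s + 272)/(120*s^5 - 272*s^4 + 188*s^3 + 44*s^2 - 344*s + 192)
Step 2 gives the fully reduced T(s), with no common factor left to cancel. The denominator's leading coefficient is 120, so divide each of its coefficients by 120 to get the monic form.

Therefore the answer is s^5 - 34*s^4/15 + 47*s^3/30 + 11*s^2/30 - 43*s/15 + 8/5.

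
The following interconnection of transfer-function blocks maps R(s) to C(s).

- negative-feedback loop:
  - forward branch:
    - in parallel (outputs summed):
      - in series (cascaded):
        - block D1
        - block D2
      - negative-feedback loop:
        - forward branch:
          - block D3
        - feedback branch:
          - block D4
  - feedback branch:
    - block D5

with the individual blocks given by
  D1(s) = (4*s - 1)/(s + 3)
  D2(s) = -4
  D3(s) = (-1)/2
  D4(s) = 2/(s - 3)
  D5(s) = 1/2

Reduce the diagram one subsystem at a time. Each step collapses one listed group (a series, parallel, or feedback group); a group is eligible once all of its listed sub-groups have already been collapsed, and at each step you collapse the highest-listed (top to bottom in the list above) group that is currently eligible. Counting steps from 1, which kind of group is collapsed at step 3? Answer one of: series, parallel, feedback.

Step 1 - cascade D1, D2
Step 2 - apply the feedback formula to D3, D4
Step 3 - combine (D1*D2), [D3/(1+D3*D4)] in parallel
Step 4 - reduce the feedback loop with forward ((D1*D2)+[D3/(1+D3*D4)]) and return D5
The group at step 3 is a parallel group.

Therefore the answer is parallel.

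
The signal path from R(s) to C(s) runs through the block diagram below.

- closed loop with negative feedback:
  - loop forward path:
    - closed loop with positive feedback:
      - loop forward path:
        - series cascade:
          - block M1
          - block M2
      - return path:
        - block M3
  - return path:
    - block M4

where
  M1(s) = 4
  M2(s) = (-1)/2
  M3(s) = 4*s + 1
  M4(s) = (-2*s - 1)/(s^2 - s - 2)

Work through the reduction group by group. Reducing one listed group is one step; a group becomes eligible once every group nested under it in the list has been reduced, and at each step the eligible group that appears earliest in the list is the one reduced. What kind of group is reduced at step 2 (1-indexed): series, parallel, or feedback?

Step 1 - series reduction of M1, M2
Step 2 - collapse the loop ((M1*M2) forward, M3 return)
Step 3 - reduce the feedback loop with forward [(M1*M2)/(1-(M1*M2)*M3)] and return M4
So the answer for step 2 is feedback.

Answer: feedback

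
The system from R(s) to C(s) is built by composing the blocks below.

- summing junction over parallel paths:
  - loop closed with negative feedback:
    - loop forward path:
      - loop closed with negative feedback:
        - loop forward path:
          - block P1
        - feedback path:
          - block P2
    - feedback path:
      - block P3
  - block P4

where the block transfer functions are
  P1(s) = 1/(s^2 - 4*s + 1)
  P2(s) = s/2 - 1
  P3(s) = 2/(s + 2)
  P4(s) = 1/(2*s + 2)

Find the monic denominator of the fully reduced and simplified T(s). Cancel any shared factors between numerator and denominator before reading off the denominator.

[1] feedback reduction of P1, P2: 2/(2*s^2 - 7*s)
[2] collapse the loop ([P1/(1+P1*P2)] forward, P3 return): (2*s + 4)/(2*s^3 - 3*s^2 - 14*s + 4)
[3] sum the parallel branches [[P1/(1+P1*P2)]/(1+[P1/(1+P1*P2)]*P3)], P4: (2*s^3 + s^2 - 2*s + 12)/(4*s^4 - 2*s^3 - 34*s^2 - 20*s + 8)
The result of step 3 is T(s) in lowest terms. Its denominator has leading coefficient 4; dividing the denominator through by 4 makes it monic.

Answer: s^4 - s^3/2 - 17*s^2/2 - 5*s + 2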